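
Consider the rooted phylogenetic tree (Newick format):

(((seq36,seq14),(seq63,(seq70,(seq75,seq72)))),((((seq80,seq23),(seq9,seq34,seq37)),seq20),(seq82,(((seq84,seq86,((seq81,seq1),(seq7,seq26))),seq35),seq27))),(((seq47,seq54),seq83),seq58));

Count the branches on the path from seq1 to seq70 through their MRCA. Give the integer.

12

The MRCA of seq1 and seq70 is the root of the tree.
From seq1 up to that node: 8 branches. From seq70 up to the same node: 4 branches. Total: 8 + 4 = 12.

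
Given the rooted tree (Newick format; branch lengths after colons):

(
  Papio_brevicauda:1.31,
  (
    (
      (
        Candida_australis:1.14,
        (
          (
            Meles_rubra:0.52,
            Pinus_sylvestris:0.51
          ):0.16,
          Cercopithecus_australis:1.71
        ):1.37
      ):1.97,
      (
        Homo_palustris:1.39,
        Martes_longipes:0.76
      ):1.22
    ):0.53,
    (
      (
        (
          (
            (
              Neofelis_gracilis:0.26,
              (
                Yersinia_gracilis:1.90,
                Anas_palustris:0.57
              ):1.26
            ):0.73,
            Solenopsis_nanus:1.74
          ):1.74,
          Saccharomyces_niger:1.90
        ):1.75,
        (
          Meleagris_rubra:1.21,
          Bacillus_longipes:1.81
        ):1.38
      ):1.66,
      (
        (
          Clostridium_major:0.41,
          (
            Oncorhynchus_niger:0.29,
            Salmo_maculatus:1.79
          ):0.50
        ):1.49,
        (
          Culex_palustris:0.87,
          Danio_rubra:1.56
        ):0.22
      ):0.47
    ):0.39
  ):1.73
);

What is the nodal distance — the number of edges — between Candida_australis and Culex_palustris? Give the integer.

The MRCA of Candida_australis and Culex_palustris is the node subtending (((Candida_australis,((Meles_rubra,Pinus_sylvestris),Cercopithecus_australis)),(Homo_palustris,Martes_longipes)),(((((Neofelis_gracilis,(Yersinia_gracilis,Anas_palustris)),Solenopsis_nanus),Saccharomyces_niger),(Meleagris_rubra,Bacillus_longipes)),((Clostridium_major,(Oncorhynchus_niger,Salmo_maculatus)),(Culex_palustris,Danio_rubra)))).
From Candida_australis up to that node: 3 branches. From Culex_palustris up to the same node: 4 branches. Total: 3 + 4 = 7.

7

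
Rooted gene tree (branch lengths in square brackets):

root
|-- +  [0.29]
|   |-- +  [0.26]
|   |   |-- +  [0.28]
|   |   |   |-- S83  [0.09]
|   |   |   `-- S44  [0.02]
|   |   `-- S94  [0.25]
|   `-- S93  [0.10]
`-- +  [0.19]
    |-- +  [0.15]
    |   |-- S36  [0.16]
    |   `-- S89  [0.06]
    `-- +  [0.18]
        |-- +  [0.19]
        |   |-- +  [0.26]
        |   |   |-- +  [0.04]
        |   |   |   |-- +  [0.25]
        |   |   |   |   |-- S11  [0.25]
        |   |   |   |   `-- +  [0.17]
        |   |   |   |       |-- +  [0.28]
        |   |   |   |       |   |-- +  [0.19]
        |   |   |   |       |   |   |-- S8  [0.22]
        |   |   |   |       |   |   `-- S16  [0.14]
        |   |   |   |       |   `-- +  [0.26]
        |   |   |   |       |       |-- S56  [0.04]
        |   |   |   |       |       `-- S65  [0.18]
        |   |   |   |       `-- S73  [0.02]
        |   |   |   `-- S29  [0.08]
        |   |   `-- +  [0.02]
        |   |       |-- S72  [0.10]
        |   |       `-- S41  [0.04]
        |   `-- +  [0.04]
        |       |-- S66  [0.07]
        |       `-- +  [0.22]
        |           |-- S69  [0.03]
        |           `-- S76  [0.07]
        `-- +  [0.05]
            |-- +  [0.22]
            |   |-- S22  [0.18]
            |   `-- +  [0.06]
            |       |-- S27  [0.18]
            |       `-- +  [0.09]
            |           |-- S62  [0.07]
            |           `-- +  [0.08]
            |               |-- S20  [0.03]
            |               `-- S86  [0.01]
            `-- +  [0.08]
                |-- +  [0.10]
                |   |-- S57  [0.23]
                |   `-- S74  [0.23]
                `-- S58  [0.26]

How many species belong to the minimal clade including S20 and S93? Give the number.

26

The MRCA of S20 and S93 is the root, so the clade is the entire tree.
That clade contains 26 terminal taxa: S11, S16, S20, S22, S27, S29, S36, S41, S44, S56, S57, S58, S62, S65, S66, S69, S72, S73, S74, S76, S8, S83, S86, S89, S93, S94.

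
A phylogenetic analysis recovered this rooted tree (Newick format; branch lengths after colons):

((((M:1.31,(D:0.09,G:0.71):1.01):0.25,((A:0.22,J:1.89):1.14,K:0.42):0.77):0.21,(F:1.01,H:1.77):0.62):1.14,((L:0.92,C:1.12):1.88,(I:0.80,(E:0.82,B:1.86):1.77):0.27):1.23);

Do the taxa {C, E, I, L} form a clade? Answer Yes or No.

The MRCA of the listed taxa subtends ((L,C),(I,(E,B))).
That clade also contains B, which is not in the proposed group, so the group is not monophyletic.

No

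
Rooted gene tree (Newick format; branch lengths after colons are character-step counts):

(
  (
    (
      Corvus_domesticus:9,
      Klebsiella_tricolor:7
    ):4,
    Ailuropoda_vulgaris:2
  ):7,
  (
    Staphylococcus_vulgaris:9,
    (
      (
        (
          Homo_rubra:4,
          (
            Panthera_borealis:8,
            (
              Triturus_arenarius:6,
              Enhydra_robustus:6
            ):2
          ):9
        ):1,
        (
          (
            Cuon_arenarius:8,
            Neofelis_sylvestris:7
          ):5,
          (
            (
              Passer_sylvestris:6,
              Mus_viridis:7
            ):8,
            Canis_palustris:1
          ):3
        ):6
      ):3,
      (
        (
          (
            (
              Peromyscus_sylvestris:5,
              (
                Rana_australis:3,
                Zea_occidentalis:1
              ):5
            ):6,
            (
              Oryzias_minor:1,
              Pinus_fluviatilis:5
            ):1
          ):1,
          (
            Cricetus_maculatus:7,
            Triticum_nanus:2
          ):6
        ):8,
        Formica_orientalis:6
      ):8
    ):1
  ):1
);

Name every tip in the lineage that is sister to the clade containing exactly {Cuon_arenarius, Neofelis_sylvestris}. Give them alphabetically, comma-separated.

The clade containing exactly {Cuon_arenarius, Neofelis_sylvestris} attaches to the tree at the node subtending ((Cuon_arenarius,Neofelis_sylvestris),((Passer_sylvestris,Mus_viridis),Canis_palustris)).
The other lineage descending from that same node — the sister group — is ((Passer_sylvestris,Mus_viridis),Canis_palustris); its 3 tips in alphabetical order are the answer.

Canis_palustris, Mus_viridis, Passer_sylvestris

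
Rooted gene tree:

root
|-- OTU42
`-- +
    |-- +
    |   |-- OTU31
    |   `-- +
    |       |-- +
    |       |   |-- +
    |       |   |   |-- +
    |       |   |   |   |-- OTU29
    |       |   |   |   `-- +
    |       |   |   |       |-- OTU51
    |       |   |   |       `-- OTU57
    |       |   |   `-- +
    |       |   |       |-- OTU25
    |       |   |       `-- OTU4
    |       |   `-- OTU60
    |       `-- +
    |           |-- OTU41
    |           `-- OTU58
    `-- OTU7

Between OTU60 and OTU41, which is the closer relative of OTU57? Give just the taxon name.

The MRCA of OTU57 and OTU60 subtends (((OTU29,(OTU51,OTU57)),(OTU25,OTU4)),OTU60) (6 taxa).
The MRCA of OTU57 and OTU41 subtends ((((OTU29,(OTU51,OTU57)),(OTU25,OTU4)),OTU60),(OTU41,OTU58)) (8 taxa).
The first is nested inside the second, so OTU57 shares a more recent common ancestor with OTU60.

OTU60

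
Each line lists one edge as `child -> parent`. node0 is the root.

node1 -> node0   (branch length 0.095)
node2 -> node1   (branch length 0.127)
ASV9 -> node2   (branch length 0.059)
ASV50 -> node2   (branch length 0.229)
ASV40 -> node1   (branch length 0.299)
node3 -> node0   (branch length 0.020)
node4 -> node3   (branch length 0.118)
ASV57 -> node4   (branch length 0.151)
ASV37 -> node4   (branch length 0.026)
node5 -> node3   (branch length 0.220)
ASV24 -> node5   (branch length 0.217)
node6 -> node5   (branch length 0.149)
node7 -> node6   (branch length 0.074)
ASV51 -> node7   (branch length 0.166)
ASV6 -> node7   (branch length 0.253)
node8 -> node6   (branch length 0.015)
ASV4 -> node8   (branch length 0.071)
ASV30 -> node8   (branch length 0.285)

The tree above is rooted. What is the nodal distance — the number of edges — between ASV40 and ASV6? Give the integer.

The MRCA of ASV40 and ASV6 is the root of the tree.
From ASV40 up to that node: 2 branches. From ASV6 up to the same node: 5 branches. Total: 2 + 5 = 7.

7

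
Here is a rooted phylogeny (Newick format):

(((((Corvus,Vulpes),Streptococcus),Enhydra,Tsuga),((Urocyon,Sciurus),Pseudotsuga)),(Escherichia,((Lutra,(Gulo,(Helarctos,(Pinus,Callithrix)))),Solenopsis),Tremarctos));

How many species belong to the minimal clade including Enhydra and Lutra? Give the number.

16

The MRCA of Enhydra and Lutra is the root, so the clade is the entire tree.
That clade contains 16 terminal taxa: Callithrix, Corvus, Enhydra, Escherichia, Gulo, Helarctos, Lutra, Pinus, Pseudotsuga, Sciurus, Solenopsis, Streptococcus, Tremarctos, Tsuga, Urocyon, Vulpes.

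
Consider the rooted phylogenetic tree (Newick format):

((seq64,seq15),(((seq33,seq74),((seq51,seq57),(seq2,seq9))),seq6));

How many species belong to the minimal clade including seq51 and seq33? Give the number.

The MRCA of seq51 and seq33 is the node subtending ((seq33,seq74),((seq51,seq57),(seq2,seq9))).
That clade contains 6 terminal taxa: seq2, seq33, seq51, seq57, seq74, seq9.

6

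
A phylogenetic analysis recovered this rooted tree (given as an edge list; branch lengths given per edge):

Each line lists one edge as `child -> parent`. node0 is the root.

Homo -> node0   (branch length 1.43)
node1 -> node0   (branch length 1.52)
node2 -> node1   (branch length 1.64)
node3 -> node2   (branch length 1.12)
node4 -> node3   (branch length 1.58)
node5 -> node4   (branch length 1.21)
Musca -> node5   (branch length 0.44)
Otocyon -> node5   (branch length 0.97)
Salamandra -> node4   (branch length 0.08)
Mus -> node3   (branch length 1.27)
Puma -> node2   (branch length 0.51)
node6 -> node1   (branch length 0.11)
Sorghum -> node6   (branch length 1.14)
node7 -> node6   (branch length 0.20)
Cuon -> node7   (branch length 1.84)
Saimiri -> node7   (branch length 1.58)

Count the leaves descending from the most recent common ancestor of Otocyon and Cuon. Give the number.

8

The MRCA of Otocyon and Cuon is the node subtending (((((Musca,Otocyon),Salamandra),Mus),Puma),(Sorghum,(Cuon,Saimiri))).
That clade contains 8 terminal taxa: Cuon, Mus, Musca, Otocyon, Puma, Saimiri, Salamandra, Sorghum.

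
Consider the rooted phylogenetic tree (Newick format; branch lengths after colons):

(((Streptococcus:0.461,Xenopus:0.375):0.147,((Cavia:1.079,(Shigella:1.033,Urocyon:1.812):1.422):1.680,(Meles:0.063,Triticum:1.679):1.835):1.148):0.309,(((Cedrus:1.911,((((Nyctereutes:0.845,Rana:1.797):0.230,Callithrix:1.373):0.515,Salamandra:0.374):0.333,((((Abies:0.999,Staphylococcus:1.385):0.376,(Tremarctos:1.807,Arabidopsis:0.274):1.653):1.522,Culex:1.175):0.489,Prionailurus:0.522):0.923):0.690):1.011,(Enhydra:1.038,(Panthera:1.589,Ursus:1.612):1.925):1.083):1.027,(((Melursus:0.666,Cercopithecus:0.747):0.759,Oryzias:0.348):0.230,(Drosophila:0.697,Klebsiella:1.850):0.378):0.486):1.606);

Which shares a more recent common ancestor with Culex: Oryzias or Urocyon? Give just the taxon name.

Oryzias

The MRCA of Culex and Oryzias subtends (((Cedrus,((((Nyctereutes,Rana),Callithrix),Salamandra),((((Abies,Staphylococcus),(Tremarctos,Arabidopsis)),Culex),Prionailurus))),(Enhydra,(Panthera,Ursus))),(((Melursus,Cercopithecus),Oryzias),(Drosophila,Klebsiella))) (19 taxa).
The MRCA of Culex and Urocyon is the root, subtending the entire tree (26 taxa).
The first is nested inside the second, so Culex shares a more recent common ancestor with Oryzias.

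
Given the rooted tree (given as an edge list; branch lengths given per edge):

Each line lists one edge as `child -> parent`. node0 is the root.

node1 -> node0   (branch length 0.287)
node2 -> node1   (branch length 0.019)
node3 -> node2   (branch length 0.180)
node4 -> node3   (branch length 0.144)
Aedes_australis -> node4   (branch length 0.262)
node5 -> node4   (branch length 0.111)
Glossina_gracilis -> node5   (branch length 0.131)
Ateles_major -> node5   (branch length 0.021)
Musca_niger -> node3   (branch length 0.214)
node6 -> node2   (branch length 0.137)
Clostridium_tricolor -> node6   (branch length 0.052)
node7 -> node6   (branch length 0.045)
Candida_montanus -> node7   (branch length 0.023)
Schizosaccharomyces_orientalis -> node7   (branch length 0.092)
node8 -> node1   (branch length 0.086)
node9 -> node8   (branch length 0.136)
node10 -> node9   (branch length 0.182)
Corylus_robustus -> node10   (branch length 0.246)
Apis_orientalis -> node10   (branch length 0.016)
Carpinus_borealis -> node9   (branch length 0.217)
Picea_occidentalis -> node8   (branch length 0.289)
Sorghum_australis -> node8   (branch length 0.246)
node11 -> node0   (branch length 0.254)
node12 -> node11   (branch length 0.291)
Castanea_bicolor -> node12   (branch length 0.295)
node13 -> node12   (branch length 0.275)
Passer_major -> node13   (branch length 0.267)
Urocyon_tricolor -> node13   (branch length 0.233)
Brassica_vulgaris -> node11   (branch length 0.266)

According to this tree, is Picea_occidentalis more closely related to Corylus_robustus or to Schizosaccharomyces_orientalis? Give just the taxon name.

Corylus_robustus

The MRCA of Picea_occidentalis and Corylus_robustus subtends (((Corylus_robustus,Apis_orientalis),Carpinus_borealis),Picea_occidentalis,Sorghum_australis) (5 taxa).
The MRCA of Picea_occidentalis and Schizosaccharomyces_orientalis subtends ((((Aedes_australis,(Glossina_gracilis,Ateles_major)),Musca_niger),(Clostridium_tricolor,(Candida_montanus,Schizosaccharomyces_orientalis))),(((Corylus_robustus,Apis_orientalis),Carpinus_borealis),Picea_occidentalis,Sorghum_australis)) (12 taxa).
The first is nested inside the second, so Picea_occidentalis shares a more recent common ancestor with Corylus_robustus.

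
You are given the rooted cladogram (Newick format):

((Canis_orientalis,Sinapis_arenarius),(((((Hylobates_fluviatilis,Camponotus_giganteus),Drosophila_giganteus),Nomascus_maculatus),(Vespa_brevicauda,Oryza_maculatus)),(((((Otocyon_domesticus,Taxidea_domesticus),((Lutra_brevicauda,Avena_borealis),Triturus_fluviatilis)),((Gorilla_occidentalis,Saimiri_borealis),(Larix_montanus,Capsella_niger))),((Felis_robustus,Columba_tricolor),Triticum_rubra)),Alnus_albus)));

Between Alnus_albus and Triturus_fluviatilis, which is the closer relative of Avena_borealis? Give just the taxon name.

The MRCA of Avena_borealis and Triturus_fluviatilis subtends ((Lutra_brevicauda,Avena_borealis),Triturus_fluviatilis) (3 taxa).
The MRCA of Avena_borealis and Alnus_albus subtends (((((Otocyon_domesticus,Taxidea_domesticus),((Lutra_brevicauda,Avena_borealis),Triturus_fluviatilis)),((Gorilla_occidentalis,Saimiri_borealis),(Larix_montanus,Capsella_niger))),((Felis_robustus,Columba_tricolor),Triticum_rubra)),Alnus_albus) (13 taxa).
The first is nested inside the second, so Avena_borealis shares a more recent common ancestor with Triturus_fluviatilis.

Triturus_fluviatilis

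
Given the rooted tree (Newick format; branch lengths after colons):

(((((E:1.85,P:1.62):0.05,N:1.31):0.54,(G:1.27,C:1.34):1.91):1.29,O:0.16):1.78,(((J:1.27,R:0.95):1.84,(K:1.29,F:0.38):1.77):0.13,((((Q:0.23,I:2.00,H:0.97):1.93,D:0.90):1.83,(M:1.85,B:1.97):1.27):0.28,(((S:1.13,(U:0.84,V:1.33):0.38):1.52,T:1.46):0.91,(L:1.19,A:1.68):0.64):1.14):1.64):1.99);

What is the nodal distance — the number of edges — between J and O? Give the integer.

6

The MRCA of J and O is the root of the tree.
From J up to that node: 4 branches. From O up to the same node: 2 branches. Total: 4 + 2 = 6.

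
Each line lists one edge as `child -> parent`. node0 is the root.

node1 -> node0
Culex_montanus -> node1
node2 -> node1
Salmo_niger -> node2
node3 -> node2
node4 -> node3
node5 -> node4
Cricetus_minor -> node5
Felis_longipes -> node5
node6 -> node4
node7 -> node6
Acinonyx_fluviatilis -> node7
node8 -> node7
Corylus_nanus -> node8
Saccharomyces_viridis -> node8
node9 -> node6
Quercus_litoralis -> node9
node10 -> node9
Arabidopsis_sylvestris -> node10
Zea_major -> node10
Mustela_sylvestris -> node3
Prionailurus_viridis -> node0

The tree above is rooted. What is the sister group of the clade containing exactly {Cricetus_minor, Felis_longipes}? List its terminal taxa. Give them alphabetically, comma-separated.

Acinonyx_fluviatilis, Arabidopsis_sylvestris, Corylus_nanus, Quercus_litoralis, Saccharomyces_viridis, Zea_major

The clade containing exactly {Cricetus_minor, Felis_longipes} attaches to the tree at the node subtending ((Cricetus_minor,Felis_longipes),((Acinonyx_fluviatilis,(Corylus_nanus,Saccharomyces_viridis)),(Quercus_litoralis,(Arabidopsis_sylvestris,Zea_major)))).
The other lineage descending from that same node — the sister group — is ((Acinonyx_fluviatilis,(Corylus_nanus,Saccharomyces_viridis)),(Quercus_litoralis,(Arabidopsis_sylvestris,Zea_major))); its 6 tips in alphabetical order are the answer.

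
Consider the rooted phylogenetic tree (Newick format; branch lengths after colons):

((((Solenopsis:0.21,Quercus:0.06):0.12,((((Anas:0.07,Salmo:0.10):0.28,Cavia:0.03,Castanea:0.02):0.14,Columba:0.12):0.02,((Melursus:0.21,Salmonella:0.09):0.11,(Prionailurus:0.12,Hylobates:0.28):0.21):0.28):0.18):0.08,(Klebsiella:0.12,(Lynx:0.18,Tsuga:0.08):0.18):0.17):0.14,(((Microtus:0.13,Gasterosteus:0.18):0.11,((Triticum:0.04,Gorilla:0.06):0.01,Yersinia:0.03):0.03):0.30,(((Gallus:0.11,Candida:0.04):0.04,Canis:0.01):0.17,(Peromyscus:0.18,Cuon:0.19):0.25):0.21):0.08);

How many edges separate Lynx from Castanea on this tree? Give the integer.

8

The MRCA of Lynx and Castanea is the node subtending (((Solenopsis,Quercus),((((Anas,Salmo),Cavia,Castanea),Columba),((Melursus,Salmonella),(Prionailurus,Hylobates)))),(Klebsiella,(Lynx,Tsuga))).
From Lynx up to that node: 3 branches. From Castanea up to the same node: 5 branches. Total: 3 + 5 = 8.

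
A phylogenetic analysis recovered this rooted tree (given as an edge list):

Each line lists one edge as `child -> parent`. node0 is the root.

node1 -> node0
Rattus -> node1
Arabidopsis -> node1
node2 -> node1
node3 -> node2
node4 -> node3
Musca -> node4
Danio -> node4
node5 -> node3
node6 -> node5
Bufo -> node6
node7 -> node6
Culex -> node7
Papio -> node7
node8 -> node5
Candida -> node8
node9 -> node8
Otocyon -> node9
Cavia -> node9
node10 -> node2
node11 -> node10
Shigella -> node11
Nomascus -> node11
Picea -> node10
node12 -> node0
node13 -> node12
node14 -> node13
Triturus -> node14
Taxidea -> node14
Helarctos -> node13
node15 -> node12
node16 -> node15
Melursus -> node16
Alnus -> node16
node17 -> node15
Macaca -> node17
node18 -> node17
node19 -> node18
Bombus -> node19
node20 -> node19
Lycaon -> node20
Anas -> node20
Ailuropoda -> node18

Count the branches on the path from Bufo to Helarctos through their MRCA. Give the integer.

9

The MRCA of Bufo and Helarctos is the root of the tree.
From Bufo up to that node: 6 branches. From Helarctos up to the same node: 3 branches. Total: 6 + 3 = 9.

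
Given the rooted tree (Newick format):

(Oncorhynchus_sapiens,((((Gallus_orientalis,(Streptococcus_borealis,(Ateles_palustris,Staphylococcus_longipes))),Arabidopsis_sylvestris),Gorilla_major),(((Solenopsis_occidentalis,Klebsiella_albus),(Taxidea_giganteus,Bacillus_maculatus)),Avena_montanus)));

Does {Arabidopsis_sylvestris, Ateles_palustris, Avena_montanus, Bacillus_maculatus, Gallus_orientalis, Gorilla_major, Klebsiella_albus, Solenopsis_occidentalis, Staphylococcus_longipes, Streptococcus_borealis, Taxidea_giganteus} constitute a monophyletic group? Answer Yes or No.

The most recent common ancestor of these taxa subtends ((((Gallus_orientalis,(Streptococcus_borealis,(Ateles_palustris,Staphylococcus_longipes))),Arabidopsis_sylvestris),Gorilla_major),(((Solenopsis_occidentalis,Klebsiella_albus),(Taxidea_giganteus,Bacillus_maculatus)),Avena_montanus)).
That clade has exactly 11 tips — every listed taxon and nothing else — so the group is monophyletic.

Yes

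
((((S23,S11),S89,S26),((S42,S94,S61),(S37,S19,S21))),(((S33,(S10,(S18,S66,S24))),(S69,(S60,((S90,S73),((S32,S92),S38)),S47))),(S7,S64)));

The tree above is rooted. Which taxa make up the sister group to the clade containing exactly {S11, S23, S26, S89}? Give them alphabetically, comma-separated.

S19, S21, S37, S42, S61, S94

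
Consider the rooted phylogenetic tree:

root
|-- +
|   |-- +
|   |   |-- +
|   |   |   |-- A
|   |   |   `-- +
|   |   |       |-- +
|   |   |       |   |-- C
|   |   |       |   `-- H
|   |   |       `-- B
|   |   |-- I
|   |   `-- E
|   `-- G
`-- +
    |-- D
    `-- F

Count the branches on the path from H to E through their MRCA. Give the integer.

The MRCA of H and E is the node subtending ((A,((C,H),B)),I,E).
From H up to that node: 4 branches. From E up to the same node: 1 branch. Total: 4 + 1 = 5.

5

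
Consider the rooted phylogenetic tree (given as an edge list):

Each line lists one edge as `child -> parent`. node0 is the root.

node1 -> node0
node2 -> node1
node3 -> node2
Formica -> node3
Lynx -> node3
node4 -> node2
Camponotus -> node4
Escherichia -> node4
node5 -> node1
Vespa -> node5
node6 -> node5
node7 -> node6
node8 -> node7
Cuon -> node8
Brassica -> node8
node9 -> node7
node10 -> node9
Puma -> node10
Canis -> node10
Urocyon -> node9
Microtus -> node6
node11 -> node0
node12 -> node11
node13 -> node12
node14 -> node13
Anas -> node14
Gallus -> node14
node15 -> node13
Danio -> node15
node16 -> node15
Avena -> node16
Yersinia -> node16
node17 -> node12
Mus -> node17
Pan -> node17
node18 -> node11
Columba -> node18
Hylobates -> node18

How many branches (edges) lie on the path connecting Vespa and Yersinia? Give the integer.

9

The MRCA of Vespa and Yersinia is the root of the tree.
From Vespa up to that node: 3 branches. From Yersinia up to the same node: 6 branches. Total: 3 + 6 = 9.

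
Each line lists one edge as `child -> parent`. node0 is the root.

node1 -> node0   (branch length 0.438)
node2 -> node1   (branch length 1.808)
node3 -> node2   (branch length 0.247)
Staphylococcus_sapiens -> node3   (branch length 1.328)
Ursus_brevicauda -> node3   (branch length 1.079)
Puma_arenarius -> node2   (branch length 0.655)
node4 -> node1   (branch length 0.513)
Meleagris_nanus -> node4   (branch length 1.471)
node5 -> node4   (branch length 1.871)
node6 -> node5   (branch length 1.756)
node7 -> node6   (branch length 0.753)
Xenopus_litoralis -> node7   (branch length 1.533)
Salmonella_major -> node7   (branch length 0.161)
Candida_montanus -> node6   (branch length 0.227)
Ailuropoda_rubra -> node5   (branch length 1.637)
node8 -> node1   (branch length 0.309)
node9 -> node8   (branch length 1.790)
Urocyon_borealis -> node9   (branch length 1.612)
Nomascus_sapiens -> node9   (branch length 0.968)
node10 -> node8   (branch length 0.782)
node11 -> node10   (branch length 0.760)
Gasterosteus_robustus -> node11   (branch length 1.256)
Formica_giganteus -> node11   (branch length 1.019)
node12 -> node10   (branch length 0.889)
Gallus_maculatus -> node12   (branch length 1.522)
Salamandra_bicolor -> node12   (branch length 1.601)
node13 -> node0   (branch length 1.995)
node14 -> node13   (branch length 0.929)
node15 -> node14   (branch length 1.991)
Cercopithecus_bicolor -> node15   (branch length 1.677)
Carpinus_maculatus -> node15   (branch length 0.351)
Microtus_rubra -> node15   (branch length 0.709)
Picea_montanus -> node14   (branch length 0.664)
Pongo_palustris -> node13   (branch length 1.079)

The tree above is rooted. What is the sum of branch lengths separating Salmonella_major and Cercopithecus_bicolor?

The path runs Salmonella_major → … → MRCA → … → Cercopithecus_bicolor; the MRCA is the root of the tree.
Branch lengths along that path: 0.161 + 0.753 + 1.756 + 1.871 + 0.513 + 0.438 + 1.995 + 0.929 + 1.991 + 1.677 = 12.084.

12.084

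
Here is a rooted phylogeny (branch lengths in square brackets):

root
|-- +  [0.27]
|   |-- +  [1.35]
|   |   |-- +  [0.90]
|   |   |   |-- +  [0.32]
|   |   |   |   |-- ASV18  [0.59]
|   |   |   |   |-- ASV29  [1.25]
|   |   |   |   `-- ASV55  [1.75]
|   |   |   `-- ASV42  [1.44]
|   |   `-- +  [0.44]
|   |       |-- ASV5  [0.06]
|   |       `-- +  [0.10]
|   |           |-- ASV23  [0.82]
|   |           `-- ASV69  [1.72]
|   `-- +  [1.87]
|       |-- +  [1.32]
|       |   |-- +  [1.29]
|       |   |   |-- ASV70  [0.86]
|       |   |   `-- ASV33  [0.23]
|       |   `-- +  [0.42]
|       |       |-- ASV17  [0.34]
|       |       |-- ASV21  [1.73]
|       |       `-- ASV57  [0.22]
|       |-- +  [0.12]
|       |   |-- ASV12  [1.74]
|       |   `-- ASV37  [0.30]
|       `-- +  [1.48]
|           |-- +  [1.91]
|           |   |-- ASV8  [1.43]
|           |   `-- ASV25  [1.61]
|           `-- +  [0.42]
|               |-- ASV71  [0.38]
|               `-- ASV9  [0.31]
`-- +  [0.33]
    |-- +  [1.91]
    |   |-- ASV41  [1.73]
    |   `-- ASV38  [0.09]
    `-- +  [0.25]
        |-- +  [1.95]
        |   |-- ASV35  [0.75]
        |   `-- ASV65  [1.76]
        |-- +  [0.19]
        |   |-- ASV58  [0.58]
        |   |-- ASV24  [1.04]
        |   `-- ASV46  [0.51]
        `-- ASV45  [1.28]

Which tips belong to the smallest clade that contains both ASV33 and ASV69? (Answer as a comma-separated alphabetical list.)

ASV12, ASV17, ASV18, ASV21, ASV23, ASV25, ASV29, ASV33, ASV37, ASV42, ASV5, ASV55, ASV57, ASV69, ASV70, ASV71, ASV8, ASV9

Tracing ASV33: it sits inside (ASV70,ASV33).
Tracing ASV69: it sits inside (ASV23,ASV69).
The smallest clade enclosing both is ((((ASV18,ASV29,ASV55),ASV42),(ASV5,(ASV23,ASV69))),(((ASV70,ASV33),(ASV17,ASV21,ASV57)),(ASV12,ASV37),((ASV8,ASV25),(ASV71,ASV9)))); the answer is its 18 terminal taxa in alphabetical order.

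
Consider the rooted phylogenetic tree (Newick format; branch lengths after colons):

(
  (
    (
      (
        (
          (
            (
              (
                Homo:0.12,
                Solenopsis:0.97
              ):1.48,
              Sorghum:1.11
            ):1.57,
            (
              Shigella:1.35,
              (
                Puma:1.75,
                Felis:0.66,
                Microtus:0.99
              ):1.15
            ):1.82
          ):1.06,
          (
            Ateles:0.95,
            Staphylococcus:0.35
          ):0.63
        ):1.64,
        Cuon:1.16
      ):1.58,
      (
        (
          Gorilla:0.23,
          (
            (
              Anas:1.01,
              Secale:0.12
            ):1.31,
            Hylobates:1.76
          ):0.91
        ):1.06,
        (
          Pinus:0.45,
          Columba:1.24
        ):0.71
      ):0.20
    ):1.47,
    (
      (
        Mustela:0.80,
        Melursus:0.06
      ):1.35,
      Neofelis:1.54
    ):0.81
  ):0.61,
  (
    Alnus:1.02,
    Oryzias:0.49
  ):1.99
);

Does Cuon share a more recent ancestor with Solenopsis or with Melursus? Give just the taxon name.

Solenopsis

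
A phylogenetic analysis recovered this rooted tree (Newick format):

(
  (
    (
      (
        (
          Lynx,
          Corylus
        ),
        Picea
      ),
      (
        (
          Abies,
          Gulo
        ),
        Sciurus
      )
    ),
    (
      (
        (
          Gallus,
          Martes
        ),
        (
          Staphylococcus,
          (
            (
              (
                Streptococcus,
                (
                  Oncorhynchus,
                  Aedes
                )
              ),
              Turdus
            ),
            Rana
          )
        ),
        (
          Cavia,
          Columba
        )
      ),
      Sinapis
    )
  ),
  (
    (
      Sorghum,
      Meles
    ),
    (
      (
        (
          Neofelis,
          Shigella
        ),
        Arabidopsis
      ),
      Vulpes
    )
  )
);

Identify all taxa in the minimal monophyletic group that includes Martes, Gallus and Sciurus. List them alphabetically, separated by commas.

Abies, Aedes, Cavia, Columba, Corylus, Gallus, Gulo, Lynx, Martes, Oncorhynchus, Picea, Rana, Sciurus, Sinapis, Staphylococcus, Streptococcus, Turdus

Tracing Martes: it sits inside (Gallus,Martes).
Tracing Gallus: it sits inside (Gallus,Martes).
Tracing Sciurus: it sits inside ((Abies,Gulo),Sciurus).
The smallest clade enclosing all 3 is ((((Lynx,Corylus),Picea),((Abies,Gulo),Sciurus)),(((Gallus,Martes),(Staphylococcus,(((Streptococcus,(Oncorhynchus,Aedes)),Turdus),Rana)),(Cavia,Columba)),Sinapis)); the answer is its 17 terminal taxa in alphabetical order.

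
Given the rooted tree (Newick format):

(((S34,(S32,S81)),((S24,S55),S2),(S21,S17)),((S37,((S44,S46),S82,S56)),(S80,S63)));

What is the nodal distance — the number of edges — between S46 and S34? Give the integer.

The MRCA of S46 and S34 is the root of the tree.
From S46 up to that node: 5 branches. From S34 up to the same node: 3 branches. Total: 5 + 3 = 8.

8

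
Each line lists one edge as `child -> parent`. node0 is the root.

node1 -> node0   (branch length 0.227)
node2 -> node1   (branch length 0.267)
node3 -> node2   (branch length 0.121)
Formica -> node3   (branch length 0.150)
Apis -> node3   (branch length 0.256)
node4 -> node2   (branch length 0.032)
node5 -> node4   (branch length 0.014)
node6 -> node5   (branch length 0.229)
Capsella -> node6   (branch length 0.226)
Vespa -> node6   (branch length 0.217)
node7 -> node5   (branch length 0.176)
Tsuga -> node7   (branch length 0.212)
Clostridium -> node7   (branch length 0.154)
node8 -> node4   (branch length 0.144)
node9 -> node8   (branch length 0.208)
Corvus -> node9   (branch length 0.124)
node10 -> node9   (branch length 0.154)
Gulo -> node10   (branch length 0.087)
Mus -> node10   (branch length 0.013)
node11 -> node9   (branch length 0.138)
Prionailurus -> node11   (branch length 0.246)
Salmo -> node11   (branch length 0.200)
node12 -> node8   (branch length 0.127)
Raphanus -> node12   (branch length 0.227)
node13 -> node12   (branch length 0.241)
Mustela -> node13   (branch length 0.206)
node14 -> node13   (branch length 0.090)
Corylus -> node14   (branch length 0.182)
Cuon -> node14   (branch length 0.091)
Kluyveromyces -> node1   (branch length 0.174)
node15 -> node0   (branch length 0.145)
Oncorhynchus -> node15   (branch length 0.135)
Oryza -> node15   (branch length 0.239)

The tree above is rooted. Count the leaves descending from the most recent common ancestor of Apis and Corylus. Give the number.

The MRCA of Apis and Corylus is the node subtending ((Formica,Apis),(((Capsella,Vespa),(Tsuga,Clostridium)),((Corvus,(Gulo,Mus),(Prionailurus,Salmo)),(Raphanus,(Mustela,(Corylus,Cuon)))))).
That clade contains 15 terminal taxa: Apis, Capsella, Clostridium, Corvus, Corylus, Cuon, Formica, Gulo, Mus, Mustela, Prionailurus, Raphanus, Salmo, Tsuga, Vespa.

15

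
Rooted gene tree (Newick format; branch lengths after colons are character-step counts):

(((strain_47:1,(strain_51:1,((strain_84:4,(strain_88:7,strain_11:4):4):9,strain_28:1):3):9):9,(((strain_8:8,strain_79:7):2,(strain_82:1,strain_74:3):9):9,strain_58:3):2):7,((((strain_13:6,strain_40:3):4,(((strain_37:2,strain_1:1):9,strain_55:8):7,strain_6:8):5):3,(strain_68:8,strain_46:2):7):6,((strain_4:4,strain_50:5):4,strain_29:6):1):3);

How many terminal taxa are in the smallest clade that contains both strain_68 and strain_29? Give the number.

The MRCA of strain_68 and strain_29 is the node subtending ((((strain_13,strain_40),(((strain_37,strain_1),strain_55),strain_6)),(strain_68,strain_46)),((strain_4,strain_50),strain_29)).
That clade contains 11 terminal taxa: strain_1, strain_13, strain_29, strain_37, strain_4, strain_40, strain_46, strain_50, strain_55, strain_6, strain_68.

11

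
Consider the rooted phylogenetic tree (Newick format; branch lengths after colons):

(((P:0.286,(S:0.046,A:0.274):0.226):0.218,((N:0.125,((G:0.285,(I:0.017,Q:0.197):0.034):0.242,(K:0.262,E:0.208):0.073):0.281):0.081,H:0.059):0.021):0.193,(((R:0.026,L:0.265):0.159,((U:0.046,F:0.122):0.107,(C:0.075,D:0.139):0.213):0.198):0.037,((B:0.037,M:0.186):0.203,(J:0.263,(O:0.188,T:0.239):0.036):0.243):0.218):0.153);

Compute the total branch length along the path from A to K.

1.436

The path runs A → … → MRCA → … → K; the MRCA is the node subtending ((P,(S,A)),((N,((G,(I,Q)),(K,E))),H)).
Branch lengths along that path: 0.274 + 0.226 + 0.218 + 0.021 + 0.081 + 0.281 + 0.073 + 0.262 = 1.436.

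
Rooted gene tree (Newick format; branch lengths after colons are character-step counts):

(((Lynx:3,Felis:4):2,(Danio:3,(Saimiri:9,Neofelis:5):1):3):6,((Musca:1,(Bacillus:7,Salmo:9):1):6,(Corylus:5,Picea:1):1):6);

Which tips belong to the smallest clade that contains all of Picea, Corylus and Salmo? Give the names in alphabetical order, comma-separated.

Tracing Picea: it sits inside (Corylus,Picea).
Tracing Corylus: it sits inside (Corylus,Picea).
Tracing Salmo: it sits inside (Bacillus,Salmo).
The smallest clade enclosing all 3 is ((Musca,(Bacillus,Salmo)),(Corylus,Picea)); the answer is its 5 terminal taxa in alphabetical order.

Bacillus, Corylus, Musca, Picea, Salmo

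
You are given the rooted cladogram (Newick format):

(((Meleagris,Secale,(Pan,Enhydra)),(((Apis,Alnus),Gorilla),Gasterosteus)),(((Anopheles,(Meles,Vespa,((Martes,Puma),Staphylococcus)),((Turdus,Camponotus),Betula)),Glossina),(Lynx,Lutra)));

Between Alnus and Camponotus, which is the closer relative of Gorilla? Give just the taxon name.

Alnus

The MRCA of Gorilla and Alnus subtends ((Apis,Alnus),Gorilla) (3 taxa).
The MRCA of Gorilla and Camponotus is the root, subtending the entire tree (20 taxa).
The first is nested inside the second, so Gorilla shares a more recent common ancestor with Alnus.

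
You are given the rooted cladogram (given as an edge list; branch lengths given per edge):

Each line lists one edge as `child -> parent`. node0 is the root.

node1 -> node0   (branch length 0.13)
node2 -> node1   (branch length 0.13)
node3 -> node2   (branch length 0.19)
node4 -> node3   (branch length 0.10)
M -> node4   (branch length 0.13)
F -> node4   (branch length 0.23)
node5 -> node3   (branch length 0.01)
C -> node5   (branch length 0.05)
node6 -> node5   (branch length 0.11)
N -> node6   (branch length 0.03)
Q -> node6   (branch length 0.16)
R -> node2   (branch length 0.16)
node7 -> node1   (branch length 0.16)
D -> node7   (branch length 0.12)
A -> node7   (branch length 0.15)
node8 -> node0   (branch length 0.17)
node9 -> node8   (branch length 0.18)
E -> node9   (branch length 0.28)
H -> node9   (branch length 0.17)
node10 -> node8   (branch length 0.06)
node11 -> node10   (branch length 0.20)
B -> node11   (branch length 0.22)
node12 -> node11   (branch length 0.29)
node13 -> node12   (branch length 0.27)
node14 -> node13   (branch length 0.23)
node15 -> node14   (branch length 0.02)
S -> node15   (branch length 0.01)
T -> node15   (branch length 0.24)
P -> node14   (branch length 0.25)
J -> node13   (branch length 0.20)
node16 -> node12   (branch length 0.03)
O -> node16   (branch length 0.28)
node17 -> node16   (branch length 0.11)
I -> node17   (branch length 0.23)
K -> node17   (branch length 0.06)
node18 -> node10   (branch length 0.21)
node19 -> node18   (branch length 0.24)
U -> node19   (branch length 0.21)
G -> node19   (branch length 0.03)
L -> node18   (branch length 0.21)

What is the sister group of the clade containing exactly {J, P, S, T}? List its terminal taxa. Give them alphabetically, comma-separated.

The clade containing exactly {J, P, S, T} attaches to the tree at the node subtending ((((S,T),P),J),(O,(I,K))).
The other lineage descending from that same node — the sister group — is (O,(I,K)); its 3 tips in alphabetical order are the answer.

I, K, O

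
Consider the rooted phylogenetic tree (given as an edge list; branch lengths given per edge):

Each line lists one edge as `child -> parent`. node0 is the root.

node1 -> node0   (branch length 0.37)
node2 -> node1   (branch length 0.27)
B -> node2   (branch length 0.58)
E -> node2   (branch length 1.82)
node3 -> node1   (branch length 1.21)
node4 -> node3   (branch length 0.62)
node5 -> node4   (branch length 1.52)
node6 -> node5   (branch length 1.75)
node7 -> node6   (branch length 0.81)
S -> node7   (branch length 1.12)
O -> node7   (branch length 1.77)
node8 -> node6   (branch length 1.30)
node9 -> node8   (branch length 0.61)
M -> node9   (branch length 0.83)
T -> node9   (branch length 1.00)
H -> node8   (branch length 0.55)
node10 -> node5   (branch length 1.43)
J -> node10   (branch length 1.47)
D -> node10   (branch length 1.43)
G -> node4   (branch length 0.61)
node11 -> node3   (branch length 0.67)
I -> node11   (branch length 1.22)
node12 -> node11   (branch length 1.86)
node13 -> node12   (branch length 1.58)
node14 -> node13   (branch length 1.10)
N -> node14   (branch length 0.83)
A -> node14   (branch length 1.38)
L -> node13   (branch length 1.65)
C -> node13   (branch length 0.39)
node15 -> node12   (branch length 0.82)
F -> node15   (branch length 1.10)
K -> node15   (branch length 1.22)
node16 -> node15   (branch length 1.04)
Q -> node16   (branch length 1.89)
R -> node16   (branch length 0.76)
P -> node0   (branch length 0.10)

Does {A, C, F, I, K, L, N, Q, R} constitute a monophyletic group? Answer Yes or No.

The most recent common ancestor of these taxa subtends (I,(((N,A),L,C),(F,K,(Q,R)))).
That clade has exactly 9 tips — every listed taxon and nothing else — so the group is monophyletic.

Yes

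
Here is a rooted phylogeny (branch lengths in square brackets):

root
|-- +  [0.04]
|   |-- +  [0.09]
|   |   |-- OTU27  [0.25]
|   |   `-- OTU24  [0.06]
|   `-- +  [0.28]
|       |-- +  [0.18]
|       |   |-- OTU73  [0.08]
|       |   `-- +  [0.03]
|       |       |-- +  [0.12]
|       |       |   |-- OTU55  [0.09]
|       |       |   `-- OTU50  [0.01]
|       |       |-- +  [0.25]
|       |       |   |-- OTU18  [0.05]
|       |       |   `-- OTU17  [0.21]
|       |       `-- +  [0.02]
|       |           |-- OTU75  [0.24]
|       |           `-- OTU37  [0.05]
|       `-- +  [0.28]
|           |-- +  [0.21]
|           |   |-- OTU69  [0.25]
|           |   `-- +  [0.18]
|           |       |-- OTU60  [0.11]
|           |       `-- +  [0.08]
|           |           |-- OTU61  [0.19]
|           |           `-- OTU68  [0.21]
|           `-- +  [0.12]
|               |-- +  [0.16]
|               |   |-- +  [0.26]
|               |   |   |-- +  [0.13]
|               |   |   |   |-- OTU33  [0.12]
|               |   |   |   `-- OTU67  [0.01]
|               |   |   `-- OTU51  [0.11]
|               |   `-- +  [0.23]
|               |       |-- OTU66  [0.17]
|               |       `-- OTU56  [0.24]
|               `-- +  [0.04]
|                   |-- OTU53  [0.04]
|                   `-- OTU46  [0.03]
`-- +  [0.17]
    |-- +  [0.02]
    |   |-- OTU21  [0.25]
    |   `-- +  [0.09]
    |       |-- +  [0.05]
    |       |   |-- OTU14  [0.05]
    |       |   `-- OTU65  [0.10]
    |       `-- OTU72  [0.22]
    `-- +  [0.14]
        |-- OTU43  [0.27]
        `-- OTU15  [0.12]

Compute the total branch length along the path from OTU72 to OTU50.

1.16

The path runs OTU72 → … → MRCA → … → OTU50; the MRCA is the root of the tree.
Branch lengths along that path: 0.22 + 0.09 + 0.02 + 0.17 + 0.04 + 0.28 + 0.18 + 0.03 + 0.12 + 0.01 = 1.16.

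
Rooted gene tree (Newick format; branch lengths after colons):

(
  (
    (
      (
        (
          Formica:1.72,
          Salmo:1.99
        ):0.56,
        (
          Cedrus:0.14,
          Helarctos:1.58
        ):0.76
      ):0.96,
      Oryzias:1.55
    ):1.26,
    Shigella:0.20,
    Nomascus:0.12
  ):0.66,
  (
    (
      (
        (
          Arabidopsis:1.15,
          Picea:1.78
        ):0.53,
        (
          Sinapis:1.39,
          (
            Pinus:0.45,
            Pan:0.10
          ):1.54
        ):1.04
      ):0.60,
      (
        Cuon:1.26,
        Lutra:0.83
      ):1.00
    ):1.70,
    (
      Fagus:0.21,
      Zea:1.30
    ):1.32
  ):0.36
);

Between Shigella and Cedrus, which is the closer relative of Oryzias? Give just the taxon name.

The MRCA of Oryzias and Cedrus subtends (((Formica,Salmo),(Cedrus,Helarctos)),Oryzias) (5 taxa).
The MRCA of Oryzias and Shigella subtends ((((Formica,Salmo),(Cedrus,Helarctos)),Oryzias),Shigella,Nomascus) (7 taxa).
The first is nested inside the second, so Oryzias shares a more recent common ancestor with Cedrus.

Cedrus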